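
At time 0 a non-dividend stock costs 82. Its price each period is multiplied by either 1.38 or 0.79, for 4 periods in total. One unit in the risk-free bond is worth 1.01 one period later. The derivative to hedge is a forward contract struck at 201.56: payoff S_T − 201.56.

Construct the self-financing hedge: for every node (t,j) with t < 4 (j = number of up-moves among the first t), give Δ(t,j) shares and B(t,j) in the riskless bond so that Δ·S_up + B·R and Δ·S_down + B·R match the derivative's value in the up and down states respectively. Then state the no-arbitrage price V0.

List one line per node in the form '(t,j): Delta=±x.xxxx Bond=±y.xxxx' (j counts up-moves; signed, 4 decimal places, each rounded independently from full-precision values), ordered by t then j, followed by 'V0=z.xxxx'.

(0,0): Delta=1.0000 Bond=-193.6952
(1,0): Delta=1.0000 Bond=-195.6322
(1,1): Delta=1.0000 Bond=-195.6322
(2,0): Delta=1.0000 Bond=-197.5885
(2,1): Delta=1.0000 Bond=-197.5885
(2,2): Delta=1.0000 Bond=-197.5885
(3,0): Delta=1.0000 Bond=-199.5644
(3,1): Delta=1.0000 Bond=-199.5644
(3,2): Delta=1.0000 Bond=-199.5644
(3,3): Delta=1.0000 Bond=-199.5644
V0=-111.6952

No-arbitrage ⇒ martingale measure with p* = (R−d)/(u−d) = 0.3729.
Terminal payoffs: V(4,0)=-169.6209, V(4,1)=-145.7677, V(4,2)=-104.1000, V(4,3)=-31.3135, V(4,4)=95.8326
(3,0): S=40.4292. Δ = (V_up−V_dn)/(S_up−S_dn) = (-145.7677−-169.6209)/(55.7923−31.9391) = 1.0000. V = [p*·-145.7677 + (1−p*)·-169.6209]/1.01 = -159.1352. B = V − Δ·S = -199.5644.
(3,1): S=70.6232. Δ = (V_up−V_dn)/(S_up−S_dn) = (-104.1000−-145.7677)/(97.4600−55.7923) = 1.0000. V = [p*·-104.1000 + (1−p*)·-145.7677]/1.01 = -128.9412. B = V − Δ·S = -199.5644.
(3,2): S=123.3670. Δ = (V_up−V_dn)/(S_up−S_dn) = (-31.3135−-104.1000)/(170.2465−97.4600) = 1.0000. V = [p*·-31.3135 + (1−p*)·-104.1000]/1.01 = -76.1973. B = V − Δ·S = -199.5644.
(3,3): S=215.5019. Δ = (V_up−V_dn)/(S_up−S_dn) = (95.8326−-31.3135)/(297.3926−170.2465) = 1.0000. V = [p*·95.8326 + (1−p*)·-31.3135]/1.01 = 15.9375. B = V − Δ·S = -199.5644.
(2,0): S=51.1762. Δ = (V_up−V_dn)/(S_up−S_dn) = (-128.9412−-159.1352)/(70.6232−40.4292) = 1.0000. V = [p*·-128.9412 + (1−p*)·-159.1352]/1.01 = -146.4123. B = V − Δ·S = -197.5885.
(2,1): S=89.3964. Δ = (V_up−V_dn)/(S_up−S_dn) = (-76.1973−-128.9412)/(123.3670−70.6232) = 1.0000. V = [p*·-76.1973 + (1−p*)·-128.9412]/1.01 = -108.1921. B = V − Δ·S = -197.5885.
(2,2): S=156.1608. Δ = (V_up−V_dn)/(S_up−S_dn) = (15.9375−-76.1973)/(215.5019−123.3670) = 1.0000. V = [p*·15.9375 + (1−p*)·-76.1973]/1.01 = -41.4277. B = V − Δ·S = -197.5885.
(1,0): S=64.7800. Δ = (V_up−V_dn)/(S_up−S_dn) = (-108.1921−-146.4123)/(89.3964−51.1762) = 1.0000. V = [p*·-108.1921 + (1−p*)·-146.4123]/1.01 = -130.8522. B = V − Δ·S = -195.6322.
(1,1): S=113.1600. Δ = (V_up−V_dn)/(S_up−S_dn) = (-41.4277−-108.1921)/(156.1608−89.3964) = 1.0000. V = [p*·-41.4277 + (1−p*)·-108.1921]/1.01 = -82.4722. B = V − Δ·S = -195.6322.
(0,0): S=82.0000. Δ = (V_up−V_dn)/(S_up−S_dn) = (-82.4722−-130.8522)/(113.1600−64.7800) = 1.0000. V = [p*·-82.4722 + (1−p*)·-130.8522]/1.01 = -111.6952. B = V − Δ·S = -193.6952.
The time-0 hedge costs -111.6952, which is the no-arbitrage price.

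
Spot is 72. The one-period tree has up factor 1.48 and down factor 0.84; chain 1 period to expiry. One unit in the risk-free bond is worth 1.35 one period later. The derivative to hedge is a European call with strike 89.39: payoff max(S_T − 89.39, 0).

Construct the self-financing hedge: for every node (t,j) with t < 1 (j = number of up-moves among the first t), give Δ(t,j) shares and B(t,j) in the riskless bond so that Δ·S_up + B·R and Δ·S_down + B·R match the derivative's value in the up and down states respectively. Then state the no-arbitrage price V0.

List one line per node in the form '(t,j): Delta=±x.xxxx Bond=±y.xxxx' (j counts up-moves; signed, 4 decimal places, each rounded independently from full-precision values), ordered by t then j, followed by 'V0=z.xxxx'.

(0,0): Delta=0.3726 Bond=-16.6931
V0=10.1351

Since d<R<u, set p* = (R−d)/(u−d) = 0.7969; price each node as the discounted p*-expectation of its children.
Payoff layer (t=1): V(1,0)=0.0000, V(1,1)=17.1700
(0,0): S=72.0000. Δ = (V_up−V_dn)/(S_up−S_dn) = (17.1700−0.0000)/(106.5600−60.4800) = 0.3726. V = [p*·17.1700 + (1−p*)·0.0000]/1.35 = 10.1351. B = V − Δ·S = -16.6931.
Each (Δ,B) replicates both successor values, so the strategy is self-financing and V0 is arbitrage-free.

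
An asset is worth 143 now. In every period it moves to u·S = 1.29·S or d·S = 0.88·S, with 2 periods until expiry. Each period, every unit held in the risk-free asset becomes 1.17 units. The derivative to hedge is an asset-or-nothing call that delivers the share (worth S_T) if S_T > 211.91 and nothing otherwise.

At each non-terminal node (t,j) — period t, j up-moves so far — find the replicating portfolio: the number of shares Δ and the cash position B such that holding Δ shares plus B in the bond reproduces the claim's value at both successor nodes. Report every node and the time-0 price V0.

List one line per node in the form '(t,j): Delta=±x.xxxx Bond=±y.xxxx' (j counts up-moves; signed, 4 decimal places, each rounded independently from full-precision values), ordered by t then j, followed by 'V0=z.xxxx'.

Under the risk-neutral measure, an up-move has probability p* = (R−d)/(u−d) = 0.7073 and values discount at R = 1.17.
Terminal values V(2,·): V(2,0)=0.0000, V(2,1)=0.0000, V(2,2)=237.9663
  t=1,j=0: stock 125.8400 → up 162.3336 (V=0.0000), down 110.7392 (V=0.0000). Price 0.0000; hedge Δ=0.0000, bond B=0.0000.
  t=1,j=1: stock 184.4700 → up 237.9663 (V=237.9663), down 162.3336 (V=0.0000). Price 143.8612; hedge Δ=3.1463, bond B=-436.5444.
  t=0,j=0: stock 143.0000 → up 184.4700 (V=143.8612), down 125.8400 (V=0.0000). Price 86.9705; hedge Δ=2.4537, bond B=-263.9105.
Each (Δ,B) replicates both successor values, so the strategy is self-financing and V0 is arbitrage-free.

(0,0): Delta=2.4537 Bond=-263.9105
(1,0): Delta=0.0000 Bond=0.0000
(1,1): Delta=3.1463 Bond=-436.5444
V0=86.9705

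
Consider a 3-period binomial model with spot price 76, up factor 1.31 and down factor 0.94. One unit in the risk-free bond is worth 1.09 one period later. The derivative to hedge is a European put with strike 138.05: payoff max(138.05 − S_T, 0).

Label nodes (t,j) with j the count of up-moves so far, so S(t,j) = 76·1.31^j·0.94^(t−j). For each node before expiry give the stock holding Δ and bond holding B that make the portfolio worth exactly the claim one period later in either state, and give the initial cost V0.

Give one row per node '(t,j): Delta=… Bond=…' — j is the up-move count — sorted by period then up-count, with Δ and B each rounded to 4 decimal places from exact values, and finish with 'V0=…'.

Since d<R<u, set p* = (R−d)/(u−d) = 0.4054; price each node as the discounted p*-expectation of its children.
Payoff layer (t=3): V(3,0)=74.9256, V(3,1)=50.0788, V(3,2)=15.4518, V(3,3)=0.0000
Node (2,0) S=67.1536: V=(p*·50.0788+(1−p*)·74.9256)/1.09=59.4978; Δ=(50.0788−74.9256)/(87.9712−63.1244)=-1.0000; B=V−Δ·S=126.6514
Node (2,1) S=93.5864: V=(p*·15.4518+(1−p*)·50.0788)/1.09=33.0650; Δ=(15.4518−50.0788)/(122.5982−87.9712)=-1.0000; B=V−Δ·S=126.6514
Node (2,2) S=130.4236: V=(p*·0.0000+(1−p*)·15.4518)/1.09=8.4290; Δ=(0.0000−15.4518)/(170.8549−122.5982)=-0.3202; B=V−Δ·S=50.1906
Node (1,0) S=71.4400: V=(p*·33.0650+(1−p*)·59.4978)/1.09=44.7539; Δ=(33.0650−59.4978)/(93.5864−67.1536)=-1.0000; B=V−Δ·S=116.1939
Node (1,1) S=99.5600: V=(p*·8.4290+(1−p*)·33.0650)/1.09=21.1719; Δ=(8.4290−33.0650)/(130.4236−93.5864)=-0.6688; B=V−Δ·S=87.7558
Node (0,0) S=76.0000: V=(p*·21.1719+(1−p*)·44.7539)/1.09=32.2878; Δ=(21.1719−44.7539)/(99.5600−71.4400)=-0.8386; B=V−Δ·S=96.0229
Root portfolio cost Δ·76+B reproduces V0=32.2878.

(0,0): Delta=-0.8386 Bond=96.0229
(1,0): Delta=-1.0000 Bond=116.1939
(1,1): Delta=-0.6688 Bond=87.7558
(2,0): Delta=-1.0000 Bond=126.6514
(2,1): Delta=-1.0000 Bond=126.6514
(2,2): Delta=-0.3202 Bond=50.1906
V0=32.2878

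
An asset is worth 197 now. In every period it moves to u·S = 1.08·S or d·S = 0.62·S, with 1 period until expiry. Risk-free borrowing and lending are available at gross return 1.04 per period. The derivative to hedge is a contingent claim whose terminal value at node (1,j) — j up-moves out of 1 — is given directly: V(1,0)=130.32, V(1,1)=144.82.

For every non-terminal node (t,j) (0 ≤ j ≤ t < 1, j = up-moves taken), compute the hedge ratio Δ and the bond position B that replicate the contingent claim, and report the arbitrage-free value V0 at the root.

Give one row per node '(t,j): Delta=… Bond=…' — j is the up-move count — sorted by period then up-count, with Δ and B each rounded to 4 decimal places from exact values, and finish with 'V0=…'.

No-arbitrage ⇒ martingale measure with p* = (R−d)/(u−d) = 0.9130.
At expiry t=1: V(1,0)=130.3200, V(1,1)=144.8200
  t=0,j=0: stock 197.0000 → up 212.7600 (V=144.8200), down 122.1400 (V=130.3200). Price 138.0376; hedge Δ=0.1600, bond B=106.5159.
Each (Δ,B) replicates both successor values, so the strategy is self-financing and V0 is arbitrage-free.

(0,0): Delta=0.1600 Bond=106.5159
V0=138.0376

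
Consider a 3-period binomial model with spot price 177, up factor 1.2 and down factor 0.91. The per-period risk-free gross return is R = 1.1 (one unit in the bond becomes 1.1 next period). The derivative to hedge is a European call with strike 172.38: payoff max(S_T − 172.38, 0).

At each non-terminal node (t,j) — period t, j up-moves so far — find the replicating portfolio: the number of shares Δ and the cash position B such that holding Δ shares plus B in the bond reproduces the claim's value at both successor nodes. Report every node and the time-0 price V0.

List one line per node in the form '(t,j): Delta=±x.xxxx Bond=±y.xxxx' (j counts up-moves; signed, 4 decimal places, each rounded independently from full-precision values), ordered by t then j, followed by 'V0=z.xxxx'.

Under the risk-neutral measure, an up-move has probability p* = (R−d)/(u−d) = 0.6552 and values discount at R = 1.1.
Terminal payoffs: V(3,0)=0.0000, V(3,1)=3.5084, V(3,2)=59.5608, V(3,3)=133.4760
(2,0): S=146.5737. Δ = (V_up−V_dn)/(S_up−S_dn) = (3.5084−0.0000)/(175.8884−133.3821) = 0.0825. V = [p*·3.5084 + (1−p*)·0.0000]/1.1 = 2.0897. B = V − Δ·S = -10.0084.
(2,1): S=193.2840. Δ = (V_up−V_dn)/(S_up−S_dn) = (59.5608−3.5084)/(231.9408−175.8884) = 1.0000. V = [p*·59.5608 + (1−p*)·3.5084]/1.1 = 36.5749. B = V − Δ·S = -156.7091.
(2,2): S=254.8800. Δ = (V_up−V_dn)/(S_up−S_dn) = (133.4760−59.5608)/(305.8560−231.9408) = 1.0000. V = [p*·133.4760 + (1−p*)·59.5608]/1.1 = 98.1709. B = V − Δ·S = -156.7091.
(1,0): S=161.0700. Δ = (V_up−V_dn)/(S_up−S_dn) = (36.5749−2.0897)/(193.2840−146.5737) = 0.7383. V = [p*·36.5749 + (1−p*)·2.0897]/1.1 = 22.4395. B = V − Δ·S = -96.4751.
(1,1): S=212.4000. Δ = (V_up−V_dn)/(S_up−S_dn) = (98.1709−36.5749)/(254.8800−193.2840) = 1.0000. V = [p*·98.1709 + (1−p*)·36.5749]/1.1 = 69.9372. B = V − Δ·S = -142.4628.
(0,0): S=177.0000. Δ = (V_up−V_dn)/(S_up−S_dn) = (69.9372−22.4395)/(212.4000−161.0700) = 0.9253. V = [p*·69.9372 + (1−p*)·22.4395]/1.1 = 48.6897. B = V − Δ·S = -115.0954.
Check: Δ(0,0)·S0 + B(0,0) = 48.6897 = V0.

(0,0): Delta=0.9253 Bond=-115.0954
(1,0): Delta=0.7383 Bond=-96.4751
(1,1): Delta=1.0000 Bond=-142.4628
(2,0): Delta=0.0825 Bond=-10.0084
(2,1): Delta=1.0000 Bond=-156.7091
(2,2): Delta=1.0000 Bond=-156.7091
V0=48.6897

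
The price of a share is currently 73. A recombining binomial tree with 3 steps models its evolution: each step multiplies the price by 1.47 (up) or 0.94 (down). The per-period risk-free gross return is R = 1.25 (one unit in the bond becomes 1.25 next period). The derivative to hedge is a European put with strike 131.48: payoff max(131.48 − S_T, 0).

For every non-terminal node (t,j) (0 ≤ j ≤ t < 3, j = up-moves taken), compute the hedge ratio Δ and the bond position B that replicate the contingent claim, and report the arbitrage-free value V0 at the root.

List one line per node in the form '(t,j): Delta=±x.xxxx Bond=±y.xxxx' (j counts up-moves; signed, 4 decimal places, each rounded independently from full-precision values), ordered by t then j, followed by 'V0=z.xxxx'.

No-arbitrage ⇒ martingale measure with p* = (R−d)/(u−d) = 0.5849.
Payoff layer (t=3): V(3,0)=70.8474, V(3,1)=36.6609, V(3,2)=0.0000, V(3,3)=0.0000
Node (2,0) S=64.5028: V=(p*·36.6609+(1−p*)·70.8474)/1.25=40.6812; Δ=(36.6609−70.8474)/(94.8191−60.6326)=-1.0000; B=V−Δ·S=105.1840
Node (2,1) S=100.8714: V=(p*·0.0000+(1−p*)·36.6609)/1.25=12.1742; Δ=(0.0000−36.6609)/(148.2810−94.8191)=-0.6857; B=V−Δ·S=81.3457
Node (2,2) S=157.7457: V=(p*·0.0000+(1−p*)·0.0000)/1.25=0.0000; Δ=(0.0000−0.0000)/(231.8862−148.2810)=0.0000; B=V−Δ·S=0.0000
Node (1,0) S=68.6200: V=(p*·12.1742+(1−p*)·40.6812)/1.25=19.2058; Δ=(12.1742−40.6812)/(100.8714−64.5028)=-0.7838; B=V−Δ·S=72.9927
Node (1,1) S=107.3100: V=(p*·0.0000+(1−p*)·12.1742)/1.25=4.0427; Δ=(0.0000−12.1742)/(157.7457−100.8714)=-0.2141; B=V−Δ·S=27.0129
Node (0,0) S=73.0000: V=(p*·4.0427+(1−p*)·19.2058)/1.25=8.2695; Δ=(4.0427−19.2058)/(107.3100−68.6200)=-0.3919; B=V−Δ·S=36.8791
Each (Δ,B) replicates both successor values, so the strategy is self-financing and V0 is arbitrage-free.

(0,0): Delta=-0.3919 Bond=36.8791
(1,0): Delta=-0.7838 Bond=72.9927
(1,1): Delta=-0.2141 Bond=27.0129
(2,0): Delta=-1.0000 Bond=105.1840
(2,1): Delta=-0.6857 Bond=81.3457
(2,2): Delta=0.0000 Bond=0.0000
V0=8.2695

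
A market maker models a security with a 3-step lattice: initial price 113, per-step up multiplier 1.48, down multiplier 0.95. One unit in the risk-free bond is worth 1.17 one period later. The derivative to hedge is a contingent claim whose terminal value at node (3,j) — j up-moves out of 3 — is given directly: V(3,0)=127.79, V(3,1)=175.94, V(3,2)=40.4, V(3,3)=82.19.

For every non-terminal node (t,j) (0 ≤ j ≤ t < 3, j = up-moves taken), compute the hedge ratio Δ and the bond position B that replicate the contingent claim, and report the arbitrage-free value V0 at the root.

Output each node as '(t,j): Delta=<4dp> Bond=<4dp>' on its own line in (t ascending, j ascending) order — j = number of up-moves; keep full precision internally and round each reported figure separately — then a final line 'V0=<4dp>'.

Risk-neutral probability p* = (R−d)/(u−d) = (1.17−0.95)/(1.48−0.95) = 0.4151.
Payoff layer (t=3): V(3,0)=127.7900, V(3,1)=175.9400, V(3,2)=40.4000, V(3,3)=82.1900
(2,0): S=101.9825. Δ = (V_up−V_dn)/(S_up−S_dn) = (175.9400−127.7900)/(150.9341−96.8834) = 0.8908. V = [p*·175.9400 + (1−p*)·127.7900]/1.17 = 126.3050. B = V − Δ·S = 35.4559.
(2,1): S=158.8780. Δ = (V_up−V_dn)/(S_up−S_dn) = (40.4000−175.9400)/(235.1394−150.9341) = -1.6096. V = [p*·40.4000 + (1−p*)·175.9400]/1.17 = 102.2890. B = V − Δ·S = 358.0248.
(2,2): S=247.5152. Δ = (V_up−V_dn)/(S_up−S_dn) = (82.1900−40.4000)/(366.3225−235.1394) = 0.3186. V = [p*·82.1900 + (1−p*)·40.4000]/1.17 = 49.3562. B = V − Δ·S = -29.4928.
(1,0): S=107.3500. Δ = (V_up−V_dn)/(S_up−S_dn) = (102.2890−126.3050)/(158.8780−101.9825) = -0.4221. V = [p*·102.2890 + (1−p*)·126.3050]/1.17 = 99.4325. B = V − Δ·S = 144.7457.
(1,1): S=167.2400. Δ = (V_up−V_dn)/(S_up−S_dn) = (49.3562−102.2890)/(247.5152−158.8780) = -0.5972. V = [p*·49.3562 + (1−p*)·102.2890]/1.17 = 68.6469. B = V − Δ·S = 168.5200.
(0,0): S=113.0000. Δ = (V_up−V_dn)/(S_up−S_dn) = (68.6469−99.4325)/(167.2400−107.3500) = -0.5140. V = [p*·68.6469 + (1−p*)·99.4325]/1.17 = 74.0629. B = V − Δ·S = 132.1490.
Self-financing check: at every node Δ·S+B equals the discounted successor values.

(0,0): Delta=-0.5140 Bond=132.1490
(1,0): Delta=-0.4221 Bond=144.7457
(1,1): Delta=-0.5972 Bond=168.5200
(2,0): Delta=0.8908 Bond=35.4559
(2,1): Delta=-1.6096 Bond=358.0248
(2,2): Delta=0.3186 Bond=-29.4928
V0=74.0629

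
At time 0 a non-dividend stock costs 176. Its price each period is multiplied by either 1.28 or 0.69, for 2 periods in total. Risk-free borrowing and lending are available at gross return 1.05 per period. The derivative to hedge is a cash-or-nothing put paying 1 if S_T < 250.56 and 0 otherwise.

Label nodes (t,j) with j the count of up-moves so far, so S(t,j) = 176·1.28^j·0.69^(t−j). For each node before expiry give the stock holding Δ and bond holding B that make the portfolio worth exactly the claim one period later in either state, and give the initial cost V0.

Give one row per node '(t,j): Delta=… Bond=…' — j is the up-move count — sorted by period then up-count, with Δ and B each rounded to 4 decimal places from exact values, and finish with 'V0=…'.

Under the risk-neutral measure, an up-move has probability p* = (R−d)/(u−d) = 0.6102 and values discount at R = 1.05.
At expiry t=2: V(2,0)=1.0000, V(2,1)=1.0000, V(2,2)=0.0000
  t=1,j=0: stock 121.4400 → up 155.4432 (V=1.0000), down 83.7936 (V=1.0000). Price 0.9524; hedge Δ=0.0000, bond B=0.9524.
  t=1,j=1: stock 225.2800 → up 288.3584 (V=0.0000), down 155.4432 (V=1.0000). Price 0.3713; hedge Δ=-0.0075, bond B=2.0662.
  t=0,j=0: stock 176.0000 → up 225.2800 (V=0.3713), down 121.4400 (V=0.9524). Price 0.5693; hedge Δ=-0.0056, bond B=1.5543.
The time-0 hedge costs 0.5693, which is the no-arbitrage price.

(0,0): Delta=-0.0056 Bond=1.5543
(1,0): Delta=0.0000 Bond=0.9524
(1,1): Delta=-0.0075 Bond=2.0662
V0=0.5693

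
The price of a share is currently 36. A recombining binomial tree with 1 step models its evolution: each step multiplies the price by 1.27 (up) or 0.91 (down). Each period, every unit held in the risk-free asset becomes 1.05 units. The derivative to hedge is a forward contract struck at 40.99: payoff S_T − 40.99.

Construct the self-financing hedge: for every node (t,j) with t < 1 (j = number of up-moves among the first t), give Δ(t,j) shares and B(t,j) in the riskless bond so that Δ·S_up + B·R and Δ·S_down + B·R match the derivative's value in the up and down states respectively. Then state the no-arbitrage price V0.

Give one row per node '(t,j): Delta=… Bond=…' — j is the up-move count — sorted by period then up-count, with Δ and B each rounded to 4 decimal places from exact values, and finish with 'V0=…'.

(0,0): Delta=1.0000 Bond=-39.0381
V0=-3.0381

Under the risk-neutral measure, an up-move has probability p* = (R−d)/(u−d) = 0.3889 and values discount at R = 1.05.
Terminal payoffs: V(1,0)=-8.2300, V(1,1)=4.7300
Node (0,0) S=36.0000: V=(p*·4.7300+(1−p*)·-8.2300)/1.05=-3.0381; Δ=(4.7300−-8.2300)/(45.7200−32.7600)=1.0000; B=V−Δ·S=-39.0381
Check: Δ(0,0)·S0 + B(0,0) = -3.0381 = V0.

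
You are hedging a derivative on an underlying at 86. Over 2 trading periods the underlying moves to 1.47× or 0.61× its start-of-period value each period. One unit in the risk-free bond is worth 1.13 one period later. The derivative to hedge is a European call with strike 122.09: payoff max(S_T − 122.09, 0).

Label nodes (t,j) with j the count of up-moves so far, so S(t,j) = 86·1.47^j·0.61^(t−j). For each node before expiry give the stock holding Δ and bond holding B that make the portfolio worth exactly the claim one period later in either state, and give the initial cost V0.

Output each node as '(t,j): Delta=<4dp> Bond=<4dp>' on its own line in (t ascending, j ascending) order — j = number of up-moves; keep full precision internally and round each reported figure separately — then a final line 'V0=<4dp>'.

Risk-neutral probability p* = (R−d)/(u−d) = (1.13−0.61)/(1.47−0.61) = 0.6047.
Payoff layer (t=2): V(2,0)=0.0000, V(2,1)=0.0000, V(2,2)=63.7474
  t=1,j=0: stock 52.4600 → up 77.1162 (V=0.0000), down 32.0006 (V=0.0000). Price 0.0000; hedge Δ=0.0000, bond B=0.0000.
  t=1,j=1: stock 126.4200 → up 185.8374 (V=63.7474), down 77.1162 (V=0.0000). Price 34.1106; hedge Δ=0.5863, bond B=-40.0143.
  t=0,j=0: stock 86.0000 → up 126.4200 (V=34.1106), down 52.4600 (V=0.0000). Price 18.2522; hedge Δ=0.4612, bond B=-21.4112.
Root portfolio cost Δ·86+B reproduces V0=18.2522.

(0,0): Delta=0.4612 Bond=-21.4112
(1,0): Delta=0.0000 Bond=0.0000
(1,1): Delta=0.5863 Bond=-40.0143
V0=18.2522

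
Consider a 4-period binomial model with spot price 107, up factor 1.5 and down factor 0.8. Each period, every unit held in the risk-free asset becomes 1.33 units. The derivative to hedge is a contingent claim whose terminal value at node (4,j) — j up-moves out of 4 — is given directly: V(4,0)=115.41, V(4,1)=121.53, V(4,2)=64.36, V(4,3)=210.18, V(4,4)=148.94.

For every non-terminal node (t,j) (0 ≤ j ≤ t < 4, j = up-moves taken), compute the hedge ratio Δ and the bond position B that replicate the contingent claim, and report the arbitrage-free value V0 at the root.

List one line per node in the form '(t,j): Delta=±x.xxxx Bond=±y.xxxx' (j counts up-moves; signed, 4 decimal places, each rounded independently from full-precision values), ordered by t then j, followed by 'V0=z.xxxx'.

(0,0): Delta=0.1518 Bond=33.7069
(1,0): Delta=0.5937 Bond=7.0030
(1,1): Delta=0.0762 Bond=56.9633
(2,0): Delta=-0.6556 Bond=94.8695
(2,1): Delta=0.8074 Bond=-18.1283
(2,2): Delta=-0.0489 Bond=105.8768
(3,0): Delta=0.1596 Bond=81.5156
(3,1): Delta=-0.7951 Bond=140.5016
(3,2): Delta=1.0816 Bond=-76.9108
(3,3): Delta=-0.2423 Bond=210.6531
V0=49.9511

Risk-neutral probability p* = (R−d)/(u−d) = (1.33−0.8)/(1.5−0.8) = 0.7571.
Terminal values V(4,·): V(4,0)=115.4100, V(4,1)=121.5300, V(4,2)=64.3600, V(4,3)=210.1800, V(4,4)=148.9400
Node (3,0) S=54.7840: V=(p*·121.5300+(1−p*)·115.4100)/1.33=90.2584; Δ=(121.5300−115.4100)/(82.1760−43.8272)=0.1596; B=V−Δ·S=81.5156
Node (3,1) S=102.7200: V=(p*·64.3600+(1−p*)·121.5300)/1.33=58.8302; Δ=(64.3600−121.5300)/(154.0800−82.1760)=-0.7951; B=V−Δ·S=140.5016
Node (3,2) S=192.6000: V=(p*·210.1800+(1−p*)·64.3600)/1.33=131.4034; Δ=(210.1800−64.3600)/(288.9000−154.0800)=1.0816; B=V−Δ·S=-76.9108
Node (3,3) S=361.1250: V=(p*·148.9400+(1−p*)·210.1800)/1.33=123.1673; Δ=(148.9400−210.1800)/(541.6875−288.9000)=-0.2423; B=V−Δ·S=210.6531
Node (2,0) S=68.4800: V=(p*·58.8302+(1−p*)·90.2584)/1.33=49.9720; Δ=(58.8302−90.2584)/(102.7200−54.7840)=-0.6556; B=V−Δ·S=94.8695
Node (2,1) S=128.4000: V=(p*·131.4034+(1−p*)·58.8302)/1.33=85.5477; Δ=(131.4034−58.8302)/(192.6000−102.7200)=0.8074; B=V−Δ·S=-18.1283
Node (2,2) S=240.7500: V=(p*·123.1673+(1−p*)·131.4034)/1.33=94.1109; Δ=(123.1673−131.4034)/(361.1250−192.6000)=-0.0489; B=V−Δ·S=105.8768
Node (1,0) S=85.6000: V=(p*·85.5477+(1−p*)·49.9720)/1.33=57.8255; Δ=(85.5477−49.9720)/(128.4000−68.4800)=0.5937; B=V−Δ·S=7.0030
Node (1,1) S=160.5000: V=(p*·94.1109+(1−p*)·85.5477)/1.33=69.1965; Δ=(94.1109−85.5477)/(240.7500−128.4000)=0.0762; B=V−Δ·S=56.9633
Node (0,0) S=107.0000: V=(p*·69.1965+(1−p*)·57.8255)/1.33=49.9511; Δ=(69.1965−57.8255)/(160.5000−85.6000)=0.1518; B=V−Δ·S=33.7069
Root portfolio cost Δ·107+B reproduces V0=49.9511.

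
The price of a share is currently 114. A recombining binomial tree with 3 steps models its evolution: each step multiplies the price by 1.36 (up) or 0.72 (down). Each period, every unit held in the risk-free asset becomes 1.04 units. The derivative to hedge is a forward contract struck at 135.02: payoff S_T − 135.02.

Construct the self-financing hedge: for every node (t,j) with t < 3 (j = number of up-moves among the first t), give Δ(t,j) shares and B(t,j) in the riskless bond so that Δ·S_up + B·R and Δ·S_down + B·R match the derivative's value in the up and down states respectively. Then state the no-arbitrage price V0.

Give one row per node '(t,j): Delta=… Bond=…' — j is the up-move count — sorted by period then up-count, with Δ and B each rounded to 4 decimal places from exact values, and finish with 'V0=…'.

(0,0): Delta=1.0000 Bond=-120.0323
(1,0): Delta=1.0000 Bond=-124.8336
(1,1): Delta=1.0000 Bond=-124.8336
(2,0): Delta=1.0000 Bond=-129.8269
(2,1): Delta=1.0000 Bond=-129.8269
(2,2): Delta=1.0000 Bond=-129.8269
V0=-6.0323

The replicating-portfolio and risk-neutral prices coincide; use p* = (1.04−0.72)/(1.36−0.72) = 0.5000 for the latter.
At expiry t=3: V(3,0)=-92.4697, V(3,1)=-54.6473, V(3,2)=16.7952, V(3,3)=151.7420
(2,0): S=59.0976. Δ = (V_up−V_dn)/(S_up−S_dn) = (-54.6473−-92.4697)/(80.3727−42.5503) = 1.0000. V = [p*·-54.6473 + (1−p*)·-92.4697]/1.04 = -70.7293. B = V − Δ·S = -129.8269.
(2,1): S=111.6288. Δ = (V_up−V_dn)/(S_up−S_dn) = (16.7952−-54.6473)/(151.8152−80.3727) = 1.0000. V = [p*·16.7952 + (1−p*)·-54.6473]/1.04 = -18.1981. B = V − Δ·S = -129.8269.
(2,2): S=210.8544. Δ = (V_up−V_dn)/(S_up−S_dn) = (151.7420−16.7952)/(286.7620−151.8152) = 1.0000. V = [p*·151.7420 + (1−p*)·16.7952]/1.04 = 81.0275. B = V − Δ·S = -129.8269.
(1,0): S=82.0800. Δ = (V_up−V_dn)/(S_up−S_dn) = (-18.1981−-70.7293)/(111.6288−59.0976) = 1.0000. V = [p*·-18.1981 + (1−p*)·-70.7293]/1.04 = -42.7536. B = V − Δ·S = -124.8336.
(1,1): S=155.0400. Δ = (V_up−V_dn)/(S_up−S_dn) = (81.0275−-18.1981)/(210.8544−111.6288) = 1.0000. V = [p*·81.0275 + (1−p*)·-18.1981]/1.04 = 30.2064. B = V − Δ·S = -124.8336.
(0,0): S=114.0000. Δ = (V_up−V_dn)/(S_up−S_dn) = (30.2064−-42.7536)/(155.0400−82.0800) = 1.0000. V = [p*·30.2064 + (1−p*)·-42.7536]/1.04 = -6.0323. B = V − Δ·S = -120.0323.
Each (Δ,B) replicates both successor values, so the strategy is self-financing and V0 is arbitrage-free.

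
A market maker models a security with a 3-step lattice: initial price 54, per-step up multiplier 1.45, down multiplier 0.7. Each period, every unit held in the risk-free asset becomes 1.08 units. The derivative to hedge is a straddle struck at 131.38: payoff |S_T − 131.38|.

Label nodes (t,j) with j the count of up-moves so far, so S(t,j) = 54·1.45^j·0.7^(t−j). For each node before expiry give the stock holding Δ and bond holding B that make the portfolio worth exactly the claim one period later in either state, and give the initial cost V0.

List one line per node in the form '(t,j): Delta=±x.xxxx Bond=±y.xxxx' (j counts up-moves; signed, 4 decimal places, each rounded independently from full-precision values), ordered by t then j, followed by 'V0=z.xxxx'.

(0,0): Delta=-0.6387 Bond=91.6470
(1,0): Delta=-1.0000 Bond=112.6372
(1,1): Delta=-0.4688 Bond=85.6798
(2,0): Delta=-1.0000 Bond=121.6481
(2,1): Delta=-1.0000 Bond=121.6481
(2,2): Delta=-0.2191 Bond=64.1864
V0=57.1590

No-arbitrage ⇒ martingale measure with p* = (R−d)/(u−d) = 0.5067.
Terminal values V(3,·): V(3,0)=112.8580, V(3,1)=93.0130, V(3,2)=51.9055, V(3,3)=33.2457
  t=2,j=0: stock 26.4600 → up 38.3670 (V=93.0130), down 18.5220 (V=112.8580). Price 95.1881; hedge Δ=-1.0000, bond B=121.6481.
  t=2,j=1: stock 54.8100 → up 79.4745 (V=51.9055), down 38.3670 (V=93.0130). Price 66.8381; hedge Δ=-1.0000, bond B=121.6481.
  t=2,j=2: stock 113.5350 → up 164.6257 (V=33.2457), down 79.4745 (V=51.9055). Price 39.3067; hedge Δ=-0.2191, bond B=64.1864.
  t=1,j=0: stock 37.8000 → up 54.8100 (V=66.8381), down 26.4600 (V=95.1881). Price 74.8372; hedge Δ=-1.0000, bond B=112.6372.
  t=1,j=1: stock 78.3000 → up 113.5350 (V=39.3067), down 54.8100 (V=66.8381). Price 48.9712; hedge Δ=-0.4688, bond B=85.6798.
  t=0,j=0: stock 54.0000 → up 78.3000 (V=48.9712), down 37.8000 (V=74.8372). Price 57.1590; hedge Δ=-0.6387, bond B=91.6470.
Each (Δ,B) replicates both successor values, so the strategy is self-financing and V0 is arbitrage-free.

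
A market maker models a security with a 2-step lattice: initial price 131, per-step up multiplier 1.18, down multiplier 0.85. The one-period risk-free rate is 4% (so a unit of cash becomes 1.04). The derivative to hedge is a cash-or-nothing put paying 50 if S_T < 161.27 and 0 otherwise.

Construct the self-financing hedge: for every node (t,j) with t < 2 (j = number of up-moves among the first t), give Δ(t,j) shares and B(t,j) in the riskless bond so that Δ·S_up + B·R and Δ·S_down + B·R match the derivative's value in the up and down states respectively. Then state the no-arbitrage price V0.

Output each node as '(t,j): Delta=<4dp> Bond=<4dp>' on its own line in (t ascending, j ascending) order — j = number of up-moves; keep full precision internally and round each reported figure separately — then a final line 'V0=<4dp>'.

(0,0): Delta=-0.6403 Bond=114.7842
(1,0): Delta=0.0000 Bond=48.0769
(1,1): Delta=-0.9802 Bond=171.9114
V0=30.9034

Under the risk-neutral measure, an up-move has probability p* = (R−d)/(u−d) = 0.5758 and values discount at R = 1.04.
At expiry t=2: V(2,0)=50.0000, V(2,1)=50.0000, V(2,2)=0.0000
  t=1,j=0: stock 111.3500 → up 131.3930 (V=50.0000), down 94.6475 (V=50.0000). Price 48.0769; hedge Δ=0.0000, bond B=48.0769.
  t=1,j=1: stock 154.5800 → up 182.4044 (V=0.0000), down 131.3930 (V=50.0000). Price 20.3963; hedge Δ=-0.9802, bond B=171.9114.
  t=0,j=0: stock 131.0000 → up 154.5800 (V=20.3963), down 111.3500 (V=48.0769). Price 30.9034; hedge Δ=-0.6403, bond B=114.7842.
Check: Δ(0,0)·S0 + B(0,0) = 30.9034 = V0.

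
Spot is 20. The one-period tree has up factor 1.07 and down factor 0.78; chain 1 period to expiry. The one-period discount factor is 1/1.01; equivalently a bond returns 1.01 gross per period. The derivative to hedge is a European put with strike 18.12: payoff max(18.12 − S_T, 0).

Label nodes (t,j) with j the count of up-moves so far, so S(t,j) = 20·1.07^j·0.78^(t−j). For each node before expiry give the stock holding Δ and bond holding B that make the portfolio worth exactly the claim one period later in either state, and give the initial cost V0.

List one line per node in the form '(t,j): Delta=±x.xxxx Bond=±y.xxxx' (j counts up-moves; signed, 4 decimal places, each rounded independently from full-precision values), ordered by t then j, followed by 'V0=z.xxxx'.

(0,0): Delta=-0.4345 Bond=9.2059
V0=0.5162

No-arbitrage ⇒ martingale measure with p* = (R−d)/(u−d) = 0.7931.
At expiry t=1: V(1,0)=2.5200, V(1,1)=0.0000
Node (0,0) S=20.0000: V=(p*·0.0000+(1−p*)·2.5200)/1.01=0.5162; Δ=(0.0000−2.5200)/(21.4000−15.6000)=-0.4345; B=V−Δ·S=9.2059
Root portfolio cost Δ·20+B reproduces V0=0.5162.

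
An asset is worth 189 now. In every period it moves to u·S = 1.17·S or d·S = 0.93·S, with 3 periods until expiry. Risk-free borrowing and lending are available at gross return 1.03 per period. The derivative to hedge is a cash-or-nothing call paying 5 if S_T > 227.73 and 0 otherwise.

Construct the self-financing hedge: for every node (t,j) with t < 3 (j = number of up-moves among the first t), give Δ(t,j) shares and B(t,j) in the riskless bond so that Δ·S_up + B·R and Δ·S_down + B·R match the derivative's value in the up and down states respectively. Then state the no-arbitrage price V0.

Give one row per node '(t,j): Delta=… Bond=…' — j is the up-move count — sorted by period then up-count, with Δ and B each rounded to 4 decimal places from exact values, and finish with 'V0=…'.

No-arbitrage ⇒ martingale measure with p* = (R−d)/(u−d) = 0.4167.
Terminal values V(3,·): V(3,0)=0.0000, V(3,1)=0.0000, V(3,2)=5.0000, V(3,3)=5.0000
(2,0): S=163.4661. Δ = (V_up−V_dn)/(S_up−S_dn) = (0.0000−0.0000)/(191.2553−152.0235) = 0.0000. V = [p*·0.0000 + (1−p*)·0.0000]/1.03 = 0.0000. B = V − Δ·S = 0.0000.
(2,1): S=205.6509. Δ = (V_up−V_dn)/(S_up−S_dn) = (5.0000−0.0000)/(240.6116−191.2553) = 0.1013. V = [p*·5.0000 + (1−p*)·0.0000]/1.03 = 2.0227. B = V − Δ·S = -18.8107.
(2,2): S=258.7221. Δ = (V_up−V_dn)/(S_up−S_dn) = (5.0000−5.0000)/(302.7049−240.6116) = 0.0000. V = [p*·5.0000 + (1−p*)·5.0000]/1.03 = 4.8544. B = V − Δ·S = 4.8544.
(1,0): S=175.7700. Δ = (V_up−V_dn)/(S_up−S_dn) = (2.0227−0.0000)/(205.6509−163.4661) = 0.0479. V = [p*·2.0227 + (1−p*)·0.0000]/1.03 = 0.8182. B = V − Δ·S = -7.6095.
(1,1): S=221.1300. Δ = (V_up−V_dn)/(S_up−S_dn) = (4.8544−2.0227)/(258.7221−205.6509) = 0.0534. V = [p*·4.8544 + (1−p*)·2.0227]/1.03 = 3.1093. B = V − Δ·S = -8.6896.
(0,0): S=189.0000. Δ = (V_up−V_dn)/(S_up−S_dn) = (3.1093−0.8182)/(221.1300−175.7700) = 0.0505. V = [p*·3.1093 + (1−p*)·0.8182]/1.03 = 1.7212. B = V − Δ·S = -7.8248.
Check: Δ(0,0)·S0 + B(0,0) = 1.7212 = V0.

(0,0): Delta=0.0505 Bond=-7.8248
(1,0): Delta=0.0479 Bond=-7.6095
(1,1): Delta=0.0534 Bond=-8.6896
(2,0): Delta=0.0000 Bond=0.0000
(2,1): Delta=0.1013 Bond=-18.8107
(2,2): Delta=0.0000 Bond=4.8544
V0=1.7212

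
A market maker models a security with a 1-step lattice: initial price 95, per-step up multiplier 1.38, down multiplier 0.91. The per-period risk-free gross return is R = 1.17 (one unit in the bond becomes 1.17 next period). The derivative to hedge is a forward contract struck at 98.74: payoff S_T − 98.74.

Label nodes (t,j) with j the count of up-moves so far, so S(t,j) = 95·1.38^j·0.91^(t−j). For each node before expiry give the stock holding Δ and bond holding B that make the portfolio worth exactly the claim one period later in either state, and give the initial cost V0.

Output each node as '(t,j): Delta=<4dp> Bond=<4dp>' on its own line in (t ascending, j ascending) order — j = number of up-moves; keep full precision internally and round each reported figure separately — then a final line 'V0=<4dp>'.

(0,0): Delta=1.0000 Bond=-84.3932
V0=10.6068

The replicating-portfolio and risk-neutral prices coincide; use p* = (1.17−0.91)/(1.38−0.91) = 0.5532 for the latter.
Terminal payoffs: V(1,0)=-12.2900, V(1,1)=32.3600
Node (0,0) S=95.0000: V=(p*·32.3600+(1−p*)·-12.2900)/1.17=10.6068; Δ=(32.3600−-12.2900)/(131.1000−86.4500)=1.0000; B=V−Δ·S=-84.3932
The time-0 hedge costs 10.6068, which is the no-arbitrage price.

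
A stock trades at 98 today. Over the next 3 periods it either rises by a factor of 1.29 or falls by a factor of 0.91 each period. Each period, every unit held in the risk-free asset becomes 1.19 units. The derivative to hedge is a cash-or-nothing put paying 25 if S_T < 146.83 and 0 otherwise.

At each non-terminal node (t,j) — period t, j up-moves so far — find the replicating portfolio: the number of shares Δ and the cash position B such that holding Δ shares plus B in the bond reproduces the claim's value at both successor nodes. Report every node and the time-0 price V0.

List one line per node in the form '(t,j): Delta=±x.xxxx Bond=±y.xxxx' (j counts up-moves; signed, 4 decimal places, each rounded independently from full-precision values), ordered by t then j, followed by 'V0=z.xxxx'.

(0,0): Delta=-0.1838 Bond=20.5585
(1,0): Delta=-0.4568 Bond=48.8056
(1,1): Delta=-0.1151 Bond=15.7713
(2,0): Delta=0.0000 Bond=21.0084
(2,1): Delta=-0.5719 Bond=71.3180
(2,2): Delta=0.0000 Bond=0.0000
V0=2.5414

Under the risk-neutral measure, an up-move has probability p* = (R−d)/(u−d) = 0.7368 and values discount at R = 1.19.
Terminal values V(3,·): V(3,0)=25.0000, V(3,1)=25.0000, V(3,2)=0.0000, V(3,3)=0.0000
  t=2,j=0: stock 81.1538 → up 104.6884 (V=25.0000), down 73.8500 (V=25.0000). Price 21.0084; hedge Δ=0.0000, bond B=21.0084.
  t=2,j=1: stock 115.0422 → up 148.4044 (V=0.0000), down 104.6884 (V=25.0000). Price 5.5285; hedge Δ=-0.5719, bond B=71.3180.
  t=2,j=2: stock 163.0818 → up 210.3755 (V=0.0000), down 148.4044 (V=0.0000). Price 0.0000; hedge Δ=0.0000, bond B=0.0000.
  t=1,j=0: stock 89.1800 → up 115.0422 (V=5.5285), down 81.1538 (V=21.0084). Price 8.0691; hedge Δ=-0.4568, bond B=48.8056.
  t=1,j=1: stock 126.4200 → up 163.0818 (V=0.0000), down 115.0422 (V=5.5285). Price 1.2226; hedge Δ=-0.1151, bond B=15.7713.
  t=0,j=0: stock 98.0000 → up 126.4200 (V=1.2226), down 89.1800 (V=8.0691). Price 2.5414; hedge Δ=-0.1838, bond B=20.5585.
Root portfolio cost Δ·98+B reproduces V0=2.5414.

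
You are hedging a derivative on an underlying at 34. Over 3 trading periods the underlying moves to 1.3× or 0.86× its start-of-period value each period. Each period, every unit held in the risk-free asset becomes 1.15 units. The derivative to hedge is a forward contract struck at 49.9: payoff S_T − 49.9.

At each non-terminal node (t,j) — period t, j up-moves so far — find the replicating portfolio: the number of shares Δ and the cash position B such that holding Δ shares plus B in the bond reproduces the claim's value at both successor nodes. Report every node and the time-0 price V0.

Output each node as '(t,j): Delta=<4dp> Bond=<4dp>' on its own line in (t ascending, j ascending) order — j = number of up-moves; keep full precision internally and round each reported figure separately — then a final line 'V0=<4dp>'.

(0,0): Delta=1.0000 Bond=-32.8101
(1,0): Delta=1.0000 Bond=-37.7316
(1,1): Delta=1.0000 Bond=-37.7316
(2,0): Delta=1.0000 Bond=-43.3913
(2,1): Delta=1.0000 Bond=-43.3913
(2,2): Delta=1.0000 Bond=-43.3913
V0=1.1899

Under the risk-neutral measure, an up-move has probability p* = (R−d)/(u−d) = 0.6591 and values discount at R = 1.15.
Terminal payoffs: V(3,0)=-28.2741, V(3,1)=-17.2097, V(3,2)=-0.4844, V(3,3)=24.7980
  t=2,j=0: stock 25.1464 → up 32.6903 (V=-17.2097), down 21.6259 (V=-28.2741). Price -18.2449; hedge Δ=1.0000, bond B=-43.3913.
  t=2,j=1: stock 38.0120 → up 49.4156 (V=-0.4844), down 32.6903 (V=-17.2097). Price -5.3793; hedge Δ=1.0000, bond B=-43.3913.
  t=2,j=2: stock 57.4600 → up 74.6980 (V=24.7980), down 49.4156 (V=-0.4844). Price 14.0687; hedge Δ=1.0000, bond B=-43.3913.
  t=1,j=0: stock 29.2400 → up 38.0120 (V=-5.3793), down 25.1464 (V=-18.2449). Price -8.4916; hedge Δ=1.0000, bond B=-37.7316.
  t=1,j=1: stock 44.2000 → up 57.4600 (V=14.0687), down 38.0120 (V=-5.3793). Price 6.4684; hedge Δ=1.0000, bond B=-37.7316.
  t=0,j=0: stock 34.0000 → up 44.2000 (V=6.4684), down 29.2400 (V=-8.4916). Price 1.1899; hedge Δ=1.0000, bond B=-32.8101.
Self-financing check: at every node Δ·S+B equals the discounted successor values.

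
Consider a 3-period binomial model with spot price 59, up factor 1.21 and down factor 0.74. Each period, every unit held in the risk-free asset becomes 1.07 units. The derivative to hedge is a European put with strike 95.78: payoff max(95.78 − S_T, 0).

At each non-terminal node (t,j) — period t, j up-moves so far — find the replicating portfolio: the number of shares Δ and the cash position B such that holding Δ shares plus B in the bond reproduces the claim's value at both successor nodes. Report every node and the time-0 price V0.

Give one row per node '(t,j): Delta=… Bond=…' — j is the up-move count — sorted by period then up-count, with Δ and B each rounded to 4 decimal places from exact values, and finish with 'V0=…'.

(0,0): Delta=-0.8643 Bond=72.6460
(1,0): Delta=-1.0000 Bond=83.6580
(1,1): Delta=-0.8290 Bond=75.2169
(2,0): Delta=-1.0000 Bond=89.5140
(2,1): Delta=-1.0000 Bond=89.5140
(2,2): Delta=-0.7847 Bond=76.6503
V0=21.6551

Risk-neutral probability p* = (R−d)/(u−d) = (1.07−0.74)/(1.21−0.74) = 0.7021.
Terminal values V(3,·): V(3,0)=71.8718, V(3,1)=56.6868, V(3,2)=31.8574, V(3,3)=0.0000
(2,0): S=32.3084. Δ = (V_up−V_dn)/(S_up−S_dn) = (56.6868−71.8718)/(39.0932−23.9082) = -1.0000. V = [p*·56.6868 + (1−p*)·71.8718]/1.07 = 57.2056. B = V − Δ·S = 89.5140.
(2,1): S=52.8286. Δ = (V_up−V_dn)/(S_up−S_dn) = (31.8574−56.6868)/(63.9226−39.0932) = -1.0000. V = [p*·31.8574 + (1−p*)·56.6868]/1.07 = 36.6854. B = V − Δ·S = 89.5140.
(2,2): S=86.3819. Δ = (V_up−V_dn)/(S_up−S_dn) = (0.0000−31.8574)/(104.5221−63.9226) = -0.7847. V = [p*·0.0000 + (1−p*)·31.8574]/1.07 = 8.8686. B = V − Δ·S = 76.6503.
(1,0): S=43.6600. Δ = (V_up−V_dn)/(S_up−S_dn) = (36.6854−57.2056)/(52.8286−32.3084) = -1.0000. V = [p*·36.6854 + (1−p*)·57.2056]/1.07 = 39.9980. B = V − Δ·S = 83.6580.
(1,1): S=71.3900. Δ = (V_up−V_dn)/(S_up−S_dn) = (8.8686−36.6854)/(86.3819−52.8286) = -0.8290. V = [p*·8.8686 + (1−p*)·36.6854]/1.07 = 16.0322. B = V − Δ·S = 75.2169.
(0,0): S=59.0000. Δ = (V_up−V_dn)/(S_up−S_dn) = (16.0322−39.9980)/(71.3900−43.6600) = -0.8643. V = [p*·16.0322 + (1−p*)·39.9980]/1.07 = 21.6551. B = V − Δ·S = 72.6460.
Self-financing check: at every node Δ·S+B equals the discounted successor values.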